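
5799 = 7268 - 1469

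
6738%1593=366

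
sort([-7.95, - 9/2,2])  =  [-7.95 , - 9/2,2]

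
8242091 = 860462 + 7381629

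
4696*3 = 14088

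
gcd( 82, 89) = 1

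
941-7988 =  - 7047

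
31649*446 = 14115454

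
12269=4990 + 7279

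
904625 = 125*7237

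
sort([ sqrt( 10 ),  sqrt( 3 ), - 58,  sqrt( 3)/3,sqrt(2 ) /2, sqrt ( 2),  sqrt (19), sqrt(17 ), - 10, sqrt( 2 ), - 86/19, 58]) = [-58 ,  -  10, - 86/19,sqrt(3 )/3,  sqrt( 2)/2, sqrt(2 ), sqrt(2) , sqrt(3),  sqrt ( 10) , sqrt(17) , sqrt( 19 ), 58]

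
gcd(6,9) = 3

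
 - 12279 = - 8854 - 3425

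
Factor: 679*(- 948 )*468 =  - 301247856= - 2^4*3^3*7^1*13^1*79^1*97^1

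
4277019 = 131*32649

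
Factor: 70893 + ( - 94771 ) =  - 23878 = - 2^1*11939^1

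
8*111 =888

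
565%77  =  26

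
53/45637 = 53/45637   =  0.00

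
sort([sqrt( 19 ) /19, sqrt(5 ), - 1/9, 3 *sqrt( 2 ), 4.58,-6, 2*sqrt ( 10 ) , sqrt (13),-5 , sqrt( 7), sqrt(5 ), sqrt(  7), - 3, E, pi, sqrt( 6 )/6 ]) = [ - 6, - 5 ,-3,-1/9, sqrt(19 )/19, sqrt( 6 ) /6,sqrt( 5), sqrt (5) , sqrt(7), sqrt( 7 ),  E,  pi,sqrt(13),  3*sqrt( 2),  4.58, 2*sqrt( 10 )] 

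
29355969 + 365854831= 395210800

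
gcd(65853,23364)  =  9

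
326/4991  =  326/4991  =  0.07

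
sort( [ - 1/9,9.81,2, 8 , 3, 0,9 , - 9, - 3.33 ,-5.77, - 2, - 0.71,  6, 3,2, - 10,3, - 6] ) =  [ -10, - 9, - 6,-5.77,  -  3.33,-2, - 0.71, - 1/9,0,2,2, 3,3, 3, 6, 8,9, 9.81] 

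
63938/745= 63938/745 = 85.82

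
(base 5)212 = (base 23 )2b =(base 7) 111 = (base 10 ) 57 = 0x39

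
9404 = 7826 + 1578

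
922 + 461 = 1383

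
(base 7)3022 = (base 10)1045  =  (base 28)199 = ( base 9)1381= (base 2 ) 10000010101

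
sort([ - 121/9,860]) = [ - 121/9, 860]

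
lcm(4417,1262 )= 8834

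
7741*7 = 54187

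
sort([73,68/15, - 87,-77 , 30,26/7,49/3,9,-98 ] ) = [ - 98,-87,  -  77,26/7, 68/15,  9,49/3, 30, 73] 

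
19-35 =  - 16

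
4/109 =4/109 = 0.04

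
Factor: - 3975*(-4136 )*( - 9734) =-2^4*3^1*5^2*11^1 * 31^1*47^1*53^1*157^1= - 160032800400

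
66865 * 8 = 534920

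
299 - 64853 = - 64554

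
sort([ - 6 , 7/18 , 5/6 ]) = [ - 6, 7/18,5/6]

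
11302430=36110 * 313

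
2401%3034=2401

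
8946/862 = 4473/431 = 10.38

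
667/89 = 7 + 44/89 =7.49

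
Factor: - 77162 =-2^1*41^1*941^1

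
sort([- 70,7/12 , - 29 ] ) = [ - 70, - 29, 7/12] 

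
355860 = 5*71172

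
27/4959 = 3/551 = 0.01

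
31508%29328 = 2180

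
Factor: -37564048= -2^4 * 29^1*73^1 * 1109^1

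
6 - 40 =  - 34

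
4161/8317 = 4161/8317 = 0.50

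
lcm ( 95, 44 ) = 4180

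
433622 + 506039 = 939661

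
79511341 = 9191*8651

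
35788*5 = 178940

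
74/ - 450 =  -1 + 188/225 =- 0.16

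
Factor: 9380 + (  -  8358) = 2^1*7^1 * 73^1 = 1022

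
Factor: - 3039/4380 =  - 2^( - 2) * 5^( - 1)*73^ ( - 1)*1013^1 = - 1013/1460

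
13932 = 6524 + 7408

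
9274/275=33 + 199/275 =33.72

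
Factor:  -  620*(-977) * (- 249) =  - 2^2 * 3^1 * 5^1*31^1 * 83^1*977^1 = - 150829260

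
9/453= 3/151=   0.02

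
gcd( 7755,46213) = 1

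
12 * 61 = 732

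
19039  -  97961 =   -  78922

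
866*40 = 34640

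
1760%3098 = 1760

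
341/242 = 1 + 9/22 = 1.41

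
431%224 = 207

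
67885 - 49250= 18635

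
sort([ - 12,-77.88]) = [ - 77.88,- 12 ]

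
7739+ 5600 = 13339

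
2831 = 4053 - 1222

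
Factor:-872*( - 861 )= 2^3*3^1*7^1*41^1*109^1 = 750792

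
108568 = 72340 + 36228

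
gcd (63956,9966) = 2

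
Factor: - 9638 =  - 2^1*61^1*79^1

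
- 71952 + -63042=  -  134994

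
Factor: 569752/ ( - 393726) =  - 2^2*3^( - 1 )*211^( - 1)*229^1 = - 916/633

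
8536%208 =8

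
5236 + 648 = 5884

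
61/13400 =61/13400 = 0.00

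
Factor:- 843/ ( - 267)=281/89 =89^ ( - 1 )*281^1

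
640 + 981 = 1621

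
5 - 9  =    -  4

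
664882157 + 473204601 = 1138086758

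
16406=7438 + 8968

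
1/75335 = 1/75335 = 0.00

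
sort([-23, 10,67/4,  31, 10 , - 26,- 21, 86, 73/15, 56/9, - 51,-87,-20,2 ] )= [-87 ,-51 ,-26, -23,-21, - 20, 2 , 73/15, 56/9, 10, 10,67/4,  31, 86]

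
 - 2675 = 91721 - 94396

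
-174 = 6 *( - 29 )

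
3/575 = 3/575=0.01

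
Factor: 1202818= 2^1 * 17^2*2081^1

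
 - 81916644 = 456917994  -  538834638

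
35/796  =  35/796= 0.04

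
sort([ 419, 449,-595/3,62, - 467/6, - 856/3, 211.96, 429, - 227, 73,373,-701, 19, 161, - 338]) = [ - 701, - 338, - 856/3, - 227, - 595/3, - 467/6, 19,62 , 73, 161,211.96,373, 419,429,449 ] 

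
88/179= 88/179   =  0.49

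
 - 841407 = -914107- - 72700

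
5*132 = 660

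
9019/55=163  +  54/55 = 163.98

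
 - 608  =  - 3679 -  - 3071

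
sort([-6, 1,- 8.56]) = [-8.56, - 6, 1]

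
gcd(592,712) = 8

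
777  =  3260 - 2483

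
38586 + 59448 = 98034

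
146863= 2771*53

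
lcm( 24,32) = 96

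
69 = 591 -522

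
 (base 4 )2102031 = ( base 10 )9357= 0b10010010001101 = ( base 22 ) J77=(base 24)G5L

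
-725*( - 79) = 57275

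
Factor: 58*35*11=2^1*5^1*7^1*11^1*29^1 = 22330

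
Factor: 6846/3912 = 2^( - 2) * 7^1=7/4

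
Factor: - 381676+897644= 2^7 * 29^1*139^1 = 515968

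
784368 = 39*20112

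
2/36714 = 1/18357 = 0.00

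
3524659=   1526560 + 1998099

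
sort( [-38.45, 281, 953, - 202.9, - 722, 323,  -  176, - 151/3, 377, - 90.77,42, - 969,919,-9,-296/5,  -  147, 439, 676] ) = [ - 969, - 722, - 202.9, - 176 ,  -  147, - 90.77, - 296/5 , - 151/3,-38.45, - 9,42,281,323  ,  377, 439,676, 919,953 ] 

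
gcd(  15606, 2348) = 2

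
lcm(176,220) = 880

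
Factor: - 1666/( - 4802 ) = 17/49 = 7^( - 2)*17^1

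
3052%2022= 1030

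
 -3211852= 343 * ( - 9364)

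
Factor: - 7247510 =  - 2^1  *5^1*724751^1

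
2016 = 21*96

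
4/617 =4/617 = 0.01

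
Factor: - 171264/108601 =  - 2^8*3^1*487^ ( - 1 )=- 768/487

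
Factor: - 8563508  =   - 2^2*2140877^1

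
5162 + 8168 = 13330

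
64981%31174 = 2633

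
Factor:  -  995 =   -  5^1 * 199^1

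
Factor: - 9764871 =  - 3^1 *131^1*24847^1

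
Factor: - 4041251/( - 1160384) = 2^(-6)*37^1*239^1 * 457^1*18131^( - 1)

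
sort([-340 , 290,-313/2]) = [-340, - 313/2, 290]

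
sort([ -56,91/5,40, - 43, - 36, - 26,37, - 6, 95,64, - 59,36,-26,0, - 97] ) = [ - 97, - 59 ,-56,-43, - 36 , - 26, - 26, - 6, 0,91/5,36,37, 40, 64,95] 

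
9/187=9/187 = 0.05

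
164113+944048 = 1108161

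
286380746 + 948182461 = 1234563207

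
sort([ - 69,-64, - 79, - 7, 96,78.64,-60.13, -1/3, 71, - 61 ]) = [ - 79, - 69,-64, - 61, - 60.13,-7, - 1/3, 71, 78.64, 96 ] 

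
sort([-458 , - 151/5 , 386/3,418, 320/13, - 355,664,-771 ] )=[- 771, - 458,  -  355, - 151/5, 320/13 , 386/3, 418 , 664]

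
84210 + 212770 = 296980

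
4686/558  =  781/93 = 8.40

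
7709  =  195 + 7514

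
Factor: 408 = 2^3*3^1*17^1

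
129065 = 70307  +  58758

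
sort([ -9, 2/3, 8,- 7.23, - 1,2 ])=[  -  9 , - 7.23,- 1, 2/3, 2,8 ] 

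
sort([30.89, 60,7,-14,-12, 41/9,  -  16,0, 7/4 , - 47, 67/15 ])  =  [- 47,-16, - 14 ,-12,0,  7/4, 67/15, 41/9,7, 30.89, 60]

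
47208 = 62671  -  15463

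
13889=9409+4480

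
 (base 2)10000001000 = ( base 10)1032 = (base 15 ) 48c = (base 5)13112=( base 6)4440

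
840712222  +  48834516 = 889546738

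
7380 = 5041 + 2339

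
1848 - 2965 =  - 1117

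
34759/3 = 34759/3  =  11586.33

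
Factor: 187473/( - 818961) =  - 19^1 *83^(- 1) = - 19/83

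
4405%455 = 310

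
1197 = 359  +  838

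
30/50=3/5= 0.60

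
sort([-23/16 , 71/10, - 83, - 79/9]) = [-83, - 79/9, - 23/16, 71/10]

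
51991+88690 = 140681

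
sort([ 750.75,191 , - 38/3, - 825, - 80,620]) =[ - 825, - 80, - 38/3,191,620,750.75]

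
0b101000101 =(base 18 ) 101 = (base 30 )ap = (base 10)325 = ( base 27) C1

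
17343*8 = 138744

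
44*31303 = 1377332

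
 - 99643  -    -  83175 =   -  16468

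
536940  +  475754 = 1012694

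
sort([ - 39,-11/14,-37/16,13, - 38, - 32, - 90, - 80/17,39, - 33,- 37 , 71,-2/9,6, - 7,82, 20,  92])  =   [ - 90, - 39,-38, - 37, - 33,- 32, - 7,  -  80/17, - 37/16, - 11/14, - 2/9,6,13, 20, 39, 71,82,  92 ] 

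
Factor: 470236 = 2^2*13^1*9043^1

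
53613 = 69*777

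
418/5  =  418/5= 83.60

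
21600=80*270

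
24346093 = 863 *28211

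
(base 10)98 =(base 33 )2W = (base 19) 53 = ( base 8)142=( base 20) 4i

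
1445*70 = 101150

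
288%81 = 45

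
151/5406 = 151/5406=0.03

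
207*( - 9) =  - 1863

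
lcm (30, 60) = 60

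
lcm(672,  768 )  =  5376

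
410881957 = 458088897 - 47206940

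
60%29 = 2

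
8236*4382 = 36090152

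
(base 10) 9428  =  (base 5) 300203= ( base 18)1B1E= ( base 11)70A1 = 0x24D4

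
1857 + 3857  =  5714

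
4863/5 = 4863/5   =  972.60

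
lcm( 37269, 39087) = 1602567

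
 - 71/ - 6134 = 71/6134 = 0.01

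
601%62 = 43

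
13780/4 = 3445 = 3445.00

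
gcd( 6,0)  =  6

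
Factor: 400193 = 157^1*2549^1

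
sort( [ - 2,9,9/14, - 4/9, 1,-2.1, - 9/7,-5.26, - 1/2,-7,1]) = [-7,-5.26, - 2.1, - 2,-9/7, - 1/2, - 4/9, 9/14,1,1,9]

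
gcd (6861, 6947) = 1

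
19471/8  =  19471/8=   2433.88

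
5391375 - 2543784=2847591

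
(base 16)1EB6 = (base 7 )31631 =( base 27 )AL5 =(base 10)7862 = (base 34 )6R8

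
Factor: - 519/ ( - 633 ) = 173^1*211^( - 1 )=173/211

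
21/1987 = 21/1987 = 0.01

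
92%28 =8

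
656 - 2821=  - 2165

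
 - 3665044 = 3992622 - 7657666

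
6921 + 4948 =11869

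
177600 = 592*300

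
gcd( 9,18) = 9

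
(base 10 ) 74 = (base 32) 2A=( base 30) 2e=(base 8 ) 112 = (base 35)24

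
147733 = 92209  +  55524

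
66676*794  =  52940744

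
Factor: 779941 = 137^1*5693^1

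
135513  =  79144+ 56369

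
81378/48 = 1695 +3/8 = 1695.38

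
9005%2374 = 1883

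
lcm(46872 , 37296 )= 3468528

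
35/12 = 35/12=2.92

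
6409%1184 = 489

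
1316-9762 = -8446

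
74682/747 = 99 + 81/83  =  99.98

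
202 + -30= 172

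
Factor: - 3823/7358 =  - 2^( - 1)* 13^( - 1)*283^( - 1 )*3823^1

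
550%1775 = 550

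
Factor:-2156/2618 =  - 2^1*7^1*17^( - 1 )   =  - 14/17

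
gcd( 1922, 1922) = 1922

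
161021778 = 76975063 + 84046715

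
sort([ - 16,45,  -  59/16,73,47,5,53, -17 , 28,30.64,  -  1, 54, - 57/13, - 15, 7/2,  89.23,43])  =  [ - 17, - 16,-15,  -  57/13, - 59/16,  -  1, 7/2,5,28,30.64, 43,45, 47, 53,  54  ,  73,89.23]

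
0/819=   0 = 0.00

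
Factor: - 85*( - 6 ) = 2^1*3^1 * 5^1*17^1 = 510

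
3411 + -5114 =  - 1703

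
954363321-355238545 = 599124776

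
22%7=1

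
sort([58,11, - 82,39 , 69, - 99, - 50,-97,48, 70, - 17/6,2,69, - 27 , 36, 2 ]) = [ - 99, - 97, - 82,-50, - 27,  -  17/6,2, 2, 11, 36,39,48,58, 69,69, 70]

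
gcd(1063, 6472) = 1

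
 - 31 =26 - 57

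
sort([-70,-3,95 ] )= [ - 70,  -  3,95] 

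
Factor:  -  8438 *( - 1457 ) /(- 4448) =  - 2^( - 4 )*31^1*47^1 *139^ ( - 1 ) * 4219^1 = - 6147083/2224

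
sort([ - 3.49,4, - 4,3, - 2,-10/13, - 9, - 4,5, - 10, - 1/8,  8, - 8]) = [ - 10, - 9, - 8,  -  4,-4, - 3.49  , - 2, - 10/13, - 1/8, 3, 4,5, 8]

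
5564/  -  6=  - 2782/3  =  - 927.33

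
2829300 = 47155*60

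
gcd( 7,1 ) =1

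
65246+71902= 137148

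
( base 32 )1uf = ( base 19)5A4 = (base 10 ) 1999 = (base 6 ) 13131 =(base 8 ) 3717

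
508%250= 8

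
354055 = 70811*5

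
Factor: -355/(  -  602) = 2^(  -  1)*5^1 * 7^( - 1)*43^( - 1)*71^1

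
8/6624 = 1/828 = 0.00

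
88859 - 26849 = 62010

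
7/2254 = 1/322 = 0.00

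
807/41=807/41 = 19.68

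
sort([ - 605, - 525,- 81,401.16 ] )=[-605, - 525, - 81,401.16 ] 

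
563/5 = 112 + 3/5= 112.60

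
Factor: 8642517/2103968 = 2^( - 5 )*3^1* 13^1*37^(-1 )*1777^(-1 ) * 221603^1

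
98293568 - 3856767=94436801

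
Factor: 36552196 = 2^2 * 9138049^1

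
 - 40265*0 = 0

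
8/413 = 8/413=0.02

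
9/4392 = 1/488 = 0.00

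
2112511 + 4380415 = 6492926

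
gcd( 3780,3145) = 5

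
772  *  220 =169840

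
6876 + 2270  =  9146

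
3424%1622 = 180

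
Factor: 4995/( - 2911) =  -3^3*5^1 * 37^1  *  41^( - 1)*71^( - 1 )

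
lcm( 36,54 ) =108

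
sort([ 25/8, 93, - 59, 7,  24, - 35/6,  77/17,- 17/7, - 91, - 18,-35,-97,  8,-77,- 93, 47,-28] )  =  [- 97,  -  93,-91,-77,-59,-35,-28, - 18,-35/6, - 17/7, 25/8, 77/17,7,  8, 24, 47, 93 ]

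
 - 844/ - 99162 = 422/49581 = 0.01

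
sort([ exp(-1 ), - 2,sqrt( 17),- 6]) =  [ - 6, - 2,exp(  -  1),sqrt( 17) ]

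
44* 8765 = 385660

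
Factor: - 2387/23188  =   - 7/68 = - 2^( - 2)*7^1 * 17^( - 1)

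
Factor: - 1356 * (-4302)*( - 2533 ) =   -  2^3*3^3*17^1  *  113^1 * 149^1*239^1= - 14776285896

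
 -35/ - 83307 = 5/11901 = 0.00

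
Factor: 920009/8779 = 101^1 * 8779^(-1)*9109^1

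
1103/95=11 + 58/95 = 11.61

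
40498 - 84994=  - 44496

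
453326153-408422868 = 44903285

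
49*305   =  14945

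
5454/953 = 5454/953 = 5.72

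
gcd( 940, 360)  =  20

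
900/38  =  450/19=23.68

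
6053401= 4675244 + 1378157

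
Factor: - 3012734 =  - 2^1*83^1*18149^1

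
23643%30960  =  23643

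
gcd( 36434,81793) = 1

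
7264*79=573856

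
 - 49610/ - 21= 49610/21 = 2362.38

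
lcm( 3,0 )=0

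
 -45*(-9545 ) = 429525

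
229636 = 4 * 57409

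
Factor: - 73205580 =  - 2^2*3^1*  5^1 * 7^1 * 174299^1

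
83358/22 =3789 = 3789.00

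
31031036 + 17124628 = 48155664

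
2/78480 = 1/39240   =  0.00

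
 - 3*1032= - 3096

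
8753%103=101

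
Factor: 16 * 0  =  0^1  =  0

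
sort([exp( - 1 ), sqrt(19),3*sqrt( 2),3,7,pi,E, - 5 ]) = [ - 5,exp( - 1),E , 3 , pi,3*sqrt(2),sqrt(19),7 ] 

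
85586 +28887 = 114473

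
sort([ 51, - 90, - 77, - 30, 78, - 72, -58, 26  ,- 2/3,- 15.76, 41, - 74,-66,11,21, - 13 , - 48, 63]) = [- 90, - 77,-74,-72,-66, - 58,-48,-30,-15.76,  -  13,-2/3,11,21,26,41, 51, 63, 78 ] 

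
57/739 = 57/739 =0.08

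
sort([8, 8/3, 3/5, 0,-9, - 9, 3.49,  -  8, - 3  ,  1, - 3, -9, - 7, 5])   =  [ - 9, - 9, - 9,-8, - 7, - 3, - 3, 0,3/5,1, 8/3,3.49, 5, 8]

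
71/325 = 71/325=0.22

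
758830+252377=1011207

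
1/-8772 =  - 1/8772  =  - 0.00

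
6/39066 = 1/6511 = 0.00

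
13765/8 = 13765/8 = 1720.62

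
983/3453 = 983/3453=0.28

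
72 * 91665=6599880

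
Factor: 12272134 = 2^1*7^1*876581^1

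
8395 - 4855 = 3540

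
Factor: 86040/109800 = 239/305 = 5^( - 1)*61^(  -  1 )*239^1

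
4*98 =392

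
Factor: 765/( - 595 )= - 9/7=- 3^2*7^( - 1)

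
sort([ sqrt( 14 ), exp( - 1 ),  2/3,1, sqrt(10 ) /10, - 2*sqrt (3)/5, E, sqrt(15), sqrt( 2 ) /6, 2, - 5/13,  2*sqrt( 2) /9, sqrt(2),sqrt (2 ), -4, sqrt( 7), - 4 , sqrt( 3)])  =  [  -  4,-4,  -  2*sqrt( 3 ) /5, - 5/13,sqrt( 2 )/6, 2*sqrt ( 2)/9, sqrt( 10)/10,exp( - 1 ),2/3, 1, sqrt (2), sqrt( 2 ), sqrt(3), 2 , sqrt( 7 ),E, sqrt(14), sqrt( 15 )]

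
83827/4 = 83827/4 = 20956.75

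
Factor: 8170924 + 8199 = 1907^1*4289^1 = 8179123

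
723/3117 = 241/1039 = 0.23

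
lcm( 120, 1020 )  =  2040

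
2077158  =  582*3569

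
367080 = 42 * 8740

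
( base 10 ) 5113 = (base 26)7EH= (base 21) BCA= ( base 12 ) 2b61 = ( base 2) 1001111111001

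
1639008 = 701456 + 937552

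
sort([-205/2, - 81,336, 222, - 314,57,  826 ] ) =[-314, - 205/2, - 81, 57, 222, 336,826 ] 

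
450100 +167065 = 617165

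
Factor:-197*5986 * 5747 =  - 6777103774 = -2^1*7^1*41^1*73^1*197^1*821^1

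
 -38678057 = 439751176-478429233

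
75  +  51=126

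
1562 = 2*781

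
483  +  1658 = 2141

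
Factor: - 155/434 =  - 5/14 = - 2^( - 1)* 5^1*7^( - 1)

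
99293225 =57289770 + 42003455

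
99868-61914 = 37954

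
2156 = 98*22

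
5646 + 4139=9785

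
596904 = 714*836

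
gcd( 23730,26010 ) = 30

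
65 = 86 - 21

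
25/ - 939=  - 25/939 = -0.03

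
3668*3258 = 11950344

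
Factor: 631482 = 2^1*3^1 *17^1 * 41^1*151^1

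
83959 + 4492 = 88451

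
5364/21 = 255 +3/7  =  255.43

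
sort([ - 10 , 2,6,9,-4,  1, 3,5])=[ - 10, - 4, 1, 2,3, 5,6,9 ]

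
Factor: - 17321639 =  - 41^1* 422479^1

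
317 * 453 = 143601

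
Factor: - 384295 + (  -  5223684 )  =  -5607979 = - 13^1 * 37^1*89^1*131^1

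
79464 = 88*903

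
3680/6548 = 920/1637 = 0.56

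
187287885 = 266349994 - 79062109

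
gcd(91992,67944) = 24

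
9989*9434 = 94236226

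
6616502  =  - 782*( - 8461)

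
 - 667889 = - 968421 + 300532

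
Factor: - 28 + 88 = 60= 2^2*3^1*5^1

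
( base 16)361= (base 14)45b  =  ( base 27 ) 151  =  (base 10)865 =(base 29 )10o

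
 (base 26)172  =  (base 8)1534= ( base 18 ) 2BE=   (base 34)pa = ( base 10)860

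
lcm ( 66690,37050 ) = 333450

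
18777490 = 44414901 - 25637411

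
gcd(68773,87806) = 1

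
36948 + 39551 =76499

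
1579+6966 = 8545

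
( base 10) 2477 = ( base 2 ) 100110101101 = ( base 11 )1952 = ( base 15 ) B02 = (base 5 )34402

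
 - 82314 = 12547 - 94861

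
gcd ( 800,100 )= 100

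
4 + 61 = 65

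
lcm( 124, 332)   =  10292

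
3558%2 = 0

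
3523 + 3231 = 6754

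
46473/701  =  46473/701 = 66.30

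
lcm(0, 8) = 0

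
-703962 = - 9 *78218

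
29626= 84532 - 54906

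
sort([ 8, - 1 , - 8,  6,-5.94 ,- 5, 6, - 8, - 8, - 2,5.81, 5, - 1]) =[ - 8, - 8, - 8, - 5.94, - 5,-2 , -1,  -  1, 5,5.81,  6,6,8] 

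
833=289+544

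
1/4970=1/4970 = 0.00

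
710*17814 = 12647940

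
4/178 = 2/89 = 0.02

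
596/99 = 596/99 = 6.02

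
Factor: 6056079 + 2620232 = 8676311 = 7^1*31^1 * 39983^1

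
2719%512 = 159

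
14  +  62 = 76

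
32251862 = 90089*358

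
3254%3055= 199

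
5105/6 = 5105/6 = 850.83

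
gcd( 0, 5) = 5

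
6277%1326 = 973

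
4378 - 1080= 3298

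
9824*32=314368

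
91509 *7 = 640563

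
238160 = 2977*80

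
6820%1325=195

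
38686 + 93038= 131724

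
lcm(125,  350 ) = 1750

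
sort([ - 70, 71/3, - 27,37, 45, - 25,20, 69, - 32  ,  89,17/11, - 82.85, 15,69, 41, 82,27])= [ - 82.85, - 70, - 32, - 27, - 25, 17/11, 15, 20, 71/3, 27, 37, 41,45, 69,69, 82, 89]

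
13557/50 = 13557/50 =271.14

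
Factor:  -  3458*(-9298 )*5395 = 2^2*5^1*7^1*13^2*19^1*83^1*4649^1 = 173462651180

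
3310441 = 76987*43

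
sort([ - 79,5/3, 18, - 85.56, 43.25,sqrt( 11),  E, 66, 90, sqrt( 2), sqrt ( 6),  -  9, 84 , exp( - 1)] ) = [ - 85.56, - 79, - 9 , exp( - 1), sqrt(2),5/3,sqrt (6), E, sqrt( 11),  18, 43.25 , 66, 84,90 ] 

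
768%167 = 100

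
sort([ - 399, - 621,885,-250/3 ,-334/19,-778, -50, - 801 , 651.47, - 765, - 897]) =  [ - 897 , - 801, - 778 ,  -  765,-621, - 399 , - 250/3,-50, - 334/19,651.47,885]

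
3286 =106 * 31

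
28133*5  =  140665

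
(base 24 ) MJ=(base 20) 177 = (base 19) 19F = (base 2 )1000100011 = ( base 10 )547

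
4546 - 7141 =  - 2595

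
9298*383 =3561134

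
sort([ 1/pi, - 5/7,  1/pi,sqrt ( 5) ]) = [ - 5/7,1/pi,1/pi, sqrt( 5) ] 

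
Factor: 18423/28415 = 3^2*5^(-1 )*23^1*89^1*5683^(  -  1)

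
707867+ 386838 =1094705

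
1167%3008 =1167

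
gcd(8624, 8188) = 4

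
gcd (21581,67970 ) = 7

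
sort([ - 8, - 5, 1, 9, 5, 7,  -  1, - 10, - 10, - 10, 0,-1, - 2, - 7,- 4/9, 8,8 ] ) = [ - 10 , - 10, - 10, - 8,-7,-5, - 2 , - 1, - 1, -4/9 , 0 , 1 , 5, 7,  8, 8, 9 ]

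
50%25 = 0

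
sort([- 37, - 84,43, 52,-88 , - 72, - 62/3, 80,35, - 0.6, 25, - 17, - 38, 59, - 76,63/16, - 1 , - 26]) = [ - 88, - 84, - 76,  -  72, - 38, -37, -26, - 62/3, - 17 ,-1, - 0.6,63/16,25,35 , 43,52,59,80 ] 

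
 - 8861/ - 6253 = 8861/6253 = 1.42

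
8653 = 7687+966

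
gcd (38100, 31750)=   6350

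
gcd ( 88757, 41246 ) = 1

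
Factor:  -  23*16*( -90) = 33120 = 2^5*3^2*5^1 * 23^1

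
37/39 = 37/39 = 0.95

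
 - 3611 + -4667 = -8278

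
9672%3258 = 3156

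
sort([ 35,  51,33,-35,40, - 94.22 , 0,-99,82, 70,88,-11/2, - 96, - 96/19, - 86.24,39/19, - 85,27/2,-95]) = [ - 99, - 96, - 95,-94.22 ,  -  86.24,  -  85 ,-35, - 11/2,  -  96/19,0,  39/19,27/2,33, 35,40,51, 70, 82, 88]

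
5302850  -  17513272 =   -  12210422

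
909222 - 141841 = 767381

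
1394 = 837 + 557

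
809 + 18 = 827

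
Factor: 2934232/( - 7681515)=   -  2^3 * 3^ ( - 1)*5^( - 1) * 7^1 * 151^1 * 347^1*512101^( - 1) 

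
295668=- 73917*( - 4 )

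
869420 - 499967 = 369453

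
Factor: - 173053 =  - 173053^1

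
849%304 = 241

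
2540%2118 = 422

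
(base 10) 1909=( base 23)3e0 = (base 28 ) 2c5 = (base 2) 11101110101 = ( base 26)2LB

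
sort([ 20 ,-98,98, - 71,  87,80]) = [-98, - 71,  20,80 , 87,98]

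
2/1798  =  1/899= 0.00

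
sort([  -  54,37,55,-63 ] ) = [ - 63, - 54, 37,55]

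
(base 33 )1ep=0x628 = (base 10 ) 1576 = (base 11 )1203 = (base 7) 4411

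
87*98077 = 8532699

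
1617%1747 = 1617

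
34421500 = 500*68843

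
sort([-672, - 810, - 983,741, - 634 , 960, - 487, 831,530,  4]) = [-983, - 810, - 672, - 634, - 487,4,530,741  ,  831,  960]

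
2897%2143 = 754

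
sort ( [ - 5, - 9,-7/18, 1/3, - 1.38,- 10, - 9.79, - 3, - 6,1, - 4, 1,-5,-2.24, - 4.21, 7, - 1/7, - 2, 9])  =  [- 10, - 9.79, - 9, - 6, - 5, - 5, - 4.21, - 4,  -  3, - 2.24, - 2, - 1.38, - 7/18, - 1/7, 1/3, 1,1,7, 9] 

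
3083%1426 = 231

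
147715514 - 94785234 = 52930280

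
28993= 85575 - 56582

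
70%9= 7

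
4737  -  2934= 1803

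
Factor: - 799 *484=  - 2^2*11^2*17^1*47^1 = - 386716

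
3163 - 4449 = -1286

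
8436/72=703/6= 117.17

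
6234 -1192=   5042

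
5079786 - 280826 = 4798960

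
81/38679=27/12893= 0.00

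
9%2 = 1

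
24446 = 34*719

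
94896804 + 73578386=168475190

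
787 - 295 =492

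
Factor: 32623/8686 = 323/86  =  2^(-1) *17^1*19^1*43^( - 1)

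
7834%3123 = 1588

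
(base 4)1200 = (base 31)33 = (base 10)96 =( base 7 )165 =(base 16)60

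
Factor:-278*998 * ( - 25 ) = 6936100 = 2^2  *5^2 * 139^1*  499^1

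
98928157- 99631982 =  - 703825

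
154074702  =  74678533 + 79396169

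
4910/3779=1 + 1131/3779 = 1.30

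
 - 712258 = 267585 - 979843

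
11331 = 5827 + 5504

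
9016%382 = 230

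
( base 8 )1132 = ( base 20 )1A2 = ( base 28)LE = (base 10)602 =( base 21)17e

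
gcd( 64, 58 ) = 2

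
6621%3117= 387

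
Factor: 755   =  5^1*151^1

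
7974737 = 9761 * 817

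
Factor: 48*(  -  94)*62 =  -2^6* 3^1*31^1*47^1 = -279744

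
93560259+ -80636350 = 12923909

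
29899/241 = 124 + 15/241 = 124.06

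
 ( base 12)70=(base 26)36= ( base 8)124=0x54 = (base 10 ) 84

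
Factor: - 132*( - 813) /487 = 107316/487 = 2^2*3^2*11^1*271^1*487^( - 1 ) 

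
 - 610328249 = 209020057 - 819348306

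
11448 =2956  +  8492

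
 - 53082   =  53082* ( - 1 )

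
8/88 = 1/11 = 0.09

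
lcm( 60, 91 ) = 5460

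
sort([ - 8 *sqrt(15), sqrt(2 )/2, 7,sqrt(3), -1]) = [ - 8 * sqrt(15 ),-1,  sqrt(2)/2,sqrt(3 ),  7]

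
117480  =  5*23496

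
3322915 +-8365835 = -5042920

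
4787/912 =4787/912  =  5.25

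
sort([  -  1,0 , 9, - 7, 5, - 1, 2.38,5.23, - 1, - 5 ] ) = [ - 7,-5,-1, - 1 , - 1, 0,2.38,5, 5.23 , 9 ] 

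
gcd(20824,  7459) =1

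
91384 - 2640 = 88744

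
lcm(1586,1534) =93574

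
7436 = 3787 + 3649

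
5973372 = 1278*4674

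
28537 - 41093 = - 12556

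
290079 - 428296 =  - 138217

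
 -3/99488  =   - 3/99488 = - 0.00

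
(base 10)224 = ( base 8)340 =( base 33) 6Q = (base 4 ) 3200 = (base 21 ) ae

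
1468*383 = 562244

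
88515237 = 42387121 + 46128116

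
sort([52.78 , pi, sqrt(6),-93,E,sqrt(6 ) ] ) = [ - 93, sqrt( 6), sqrt( 6),E,pi,52.78 ] 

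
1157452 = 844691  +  312761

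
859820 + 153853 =1013673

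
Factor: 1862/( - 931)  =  -2^1= - 2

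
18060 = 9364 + 8696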